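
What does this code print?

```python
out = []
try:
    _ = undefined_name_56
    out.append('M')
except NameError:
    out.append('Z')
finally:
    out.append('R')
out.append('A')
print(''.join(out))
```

Execution trace: 'Z' (except NameError) → 'R' (finally) → 'A' (after the try/except). Output: ZRA

Answer: ZRA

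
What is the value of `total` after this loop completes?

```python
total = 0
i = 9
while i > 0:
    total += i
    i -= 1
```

Sum 9 down to 1
`total` takes the values: 0 → 9 → 17 → 24 → 30 → 35 → 39 → 42 → 44 → 45

Answer: 45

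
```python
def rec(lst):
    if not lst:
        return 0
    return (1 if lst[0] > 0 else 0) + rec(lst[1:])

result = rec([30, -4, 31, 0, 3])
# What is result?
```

Count of positive elements in [30, -4, 31, 0, 3] = 3

Answer: 3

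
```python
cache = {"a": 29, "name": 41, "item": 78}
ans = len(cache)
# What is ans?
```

Trace:
`cache = {"a": 29, "name": 41, "item": 78}` → cache = {'a': 29, 'name': 41, 'item': 78}
`ans = len(cache)` → ans = 3
So ans = 3

Answer: 3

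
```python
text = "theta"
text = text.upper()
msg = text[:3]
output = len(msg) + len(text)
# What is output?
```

Trace:
`text = "theta"` → text = 'theta'
`text = text.upper()` → text = 'THETA'
`msg = text[:3]` → msg = 'THE'
`output = len(msg) + len(text)` → output = 8
So output = 8

Answer: 8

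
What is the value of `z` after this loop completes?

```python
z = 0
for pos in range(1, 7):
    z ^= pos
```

XOR of 1 to 6
`z` takes the values: 0 → 1 → 3 → 0 → 4 → 1 → 7

Answer: 7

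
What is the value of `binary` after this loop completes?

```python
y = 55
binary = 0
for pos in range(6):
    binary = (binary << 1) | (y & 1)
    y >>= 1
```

Reverse lowest 6 bits of 55
`binary` takes the values: 0 → 1 → 3 → 7 → 14 → 29 → 59

Answer: 59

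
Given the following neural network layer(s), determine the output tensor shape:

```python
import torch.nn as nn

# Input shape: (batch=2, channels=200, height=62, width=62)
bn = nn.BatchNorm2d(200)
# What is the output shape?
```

Input: (2, 200, 62, 62) -> Output: (2, 200, 62, 62)

Answer: (2, 200, 62, 62)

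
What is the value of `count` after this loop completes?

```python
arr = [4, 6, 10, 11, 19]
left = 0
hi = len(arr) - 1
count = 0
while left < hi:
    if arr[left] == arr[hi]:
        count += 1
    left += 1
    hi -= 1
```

Count matching pairs from ends
`count` takes the values: 0

Answer: 0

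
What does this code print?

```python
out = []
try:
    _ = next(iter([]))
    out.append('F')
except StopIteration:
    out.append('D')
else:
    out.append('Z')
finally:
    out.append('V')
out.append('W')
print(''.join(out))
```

Execution trace: 'D' (except StopIteration) → 'V' (finally) → 'W' (after the try/except). Output: DVW

Answer: DVW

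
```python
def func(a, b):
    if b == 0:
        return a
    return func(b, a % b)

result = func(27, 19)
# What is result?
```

func(27, 19) -> func(19, 8) -> func(8, 3) -> func(3, 2) -> func(2, 1) -> func(1, 0) -> 1

Answer: 1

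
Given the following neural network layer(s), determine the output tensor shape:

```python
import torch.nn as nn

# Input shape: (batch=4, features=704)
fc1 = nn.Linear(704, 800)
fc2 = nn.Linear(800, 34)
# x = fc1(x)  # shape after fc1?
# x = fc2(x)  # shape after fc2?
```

Input: (4, 704) -> after fc1: (4, 800) -> Output: (4, 34)

Answer: (4, 34)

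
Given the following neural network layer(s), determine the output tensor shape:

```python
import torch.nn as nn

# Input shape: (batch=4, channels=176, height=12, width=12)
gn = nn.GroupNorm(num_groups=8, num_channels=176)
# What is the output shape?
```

Input: (4, 176, 12, 12) -> Output: (4, 176, 12, 12)

Answer: (4, 176, 12, 12)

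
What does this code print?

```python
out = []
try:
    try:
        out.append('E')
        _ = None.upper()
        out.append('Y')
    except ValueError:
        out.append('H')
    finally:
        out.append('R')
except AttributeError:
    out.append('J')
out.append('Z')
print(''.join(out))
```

Execution trace: 'E' (try body) → 'R' (finally) → 'J' (outer except AttributeError) → 'Z' (after the try/except). Output: ERJZ

Answer: ERJZ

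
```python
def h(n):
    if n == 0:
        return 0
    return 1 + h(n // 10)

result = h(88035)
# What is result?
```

Count of digits of 88035: 5

Answer: 5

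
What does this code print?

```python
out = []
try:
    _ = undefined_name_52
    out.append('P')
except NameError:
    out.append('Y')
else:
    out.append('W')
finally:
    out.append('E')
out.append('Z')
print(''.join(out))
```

Execution trace: 'Y' (except NameError) → 'E' (finally) → 'Z' (after the try/except). Output: YEZ

Answer: YEZ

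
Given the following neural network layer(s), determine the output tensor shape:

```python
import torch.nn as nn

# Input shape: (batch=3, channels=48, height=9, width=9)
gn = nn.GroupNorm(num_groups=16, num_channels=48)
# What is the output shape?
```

Input: (3, 48, 9, 9) -> Output: (3, 48, 9, 9)

Answer: (3, 48, 9, 9)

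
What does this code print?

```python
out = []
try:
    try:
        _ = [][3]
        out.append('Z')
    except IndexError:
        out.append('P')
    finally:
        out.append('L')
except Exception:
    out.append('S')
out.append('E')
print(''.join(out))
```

Execution trace: 'P' (inner except IndexError) → 'L' (inner finally) → 'E' (after the try/except). Output: PLE

Answer: PLE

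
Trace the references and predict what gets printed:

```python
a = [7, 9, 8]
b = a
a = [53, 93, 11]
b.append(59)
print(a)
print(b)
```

Key concept: rebinding vs mutation: a is rebound to a new list, b still points at the original.
Step by step:
`a = [7, 9, 8]` → a = [7, 9, 8]
`b = a` → b = [7, 9, 8] (same object as a)
`a = [53, 93, 11]` → a = [53, 93, 11]
`b.append(59)` → b = [7, 9, 8, 59]
`print(a)` → prints [53, 93, 11]
`print(b)` → prints [7, 9, 8, 59]

Answer:
[53, 93, 11]
[7, 9, 8, 59]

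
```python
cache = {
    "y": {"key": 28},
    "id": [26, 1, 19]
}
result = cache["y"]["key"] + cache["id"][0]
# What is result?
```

Trace:
`cache = { ...` → cache = {'y': {'key': 28}, 'id': [26, 1, 19]}
`result = cache["y"]["key"] + cache["id"][0]` → result = 54
So result = 54

Answer: 54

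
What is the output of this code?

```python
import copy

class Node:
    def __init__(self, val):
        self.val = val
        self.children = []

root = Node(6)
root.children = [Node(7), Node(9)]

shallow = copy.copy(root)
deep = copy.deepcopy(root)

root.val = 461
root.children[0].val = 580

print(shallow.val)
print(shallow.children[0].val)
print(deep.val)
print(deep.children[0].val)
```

Key concept: deep copy with custom objects.
Step by step:
`root = Node(6)` → root = Node(val=6, children=[])
`root.children = [Node(7), Node(9)]` → root = Node(val=6, children=[Node(val=7, children=[]), Node(val=9, children=[])])
`shallow = copy.copy(root)` → shallow = Node(val=6, children=[Node(val=7, children=[]), Node(val=9, children=[])])
`deep = copy.deepcopy(root)` → deep = Node(val=6, children=[Node(val=7, children=[]), Node(val=9, children=[])])
`root.val = 461` → root = Node(val=461, children=[Node(val=7, children=[]), Node(val=9, children=[])])
`root.children[0].val = 580` → root = Node(val=461, children=[Node(val=580, children=[]), Node(val=9, children=[])]); shallow = Node(val=6, children=[Node(val=580, children=[]), Node(val=9, children=[])])
`print(shallow.val)` → prints 6
`print(shallow.children[0].val)` → prints 580
`print(deep.val)` → prints 6
`print(deep.children[0].val)` → prints 7

Answer:
6
580
6
7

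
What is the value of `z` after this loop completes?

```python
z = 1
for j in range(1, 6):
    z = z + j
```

Start at 1, add 1 through 5
`z` takes the values: 1 → 2 → 4 → 7 → 11 → 16

Answer: 16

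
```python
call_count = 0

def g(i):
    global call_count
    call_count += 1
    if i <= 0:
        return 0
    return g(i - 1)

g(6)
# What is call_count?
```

Linear recursion stepping by 1: 7 calls from i=6 down to ≤0.

Answer: 7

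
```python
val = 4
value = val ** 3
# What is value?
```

Trace:
`val = 4` → val = 4
`value = val ** 3` → value = 64
So value = 64

Answer: 64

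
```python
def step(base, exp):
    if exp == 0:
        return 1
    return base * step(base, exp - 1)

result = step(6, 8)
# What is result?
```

step(6, 8) = 6 * 6 * 6 * 6 * 6 * 6 * 6 * 6 = 1679616

Answer: 1679616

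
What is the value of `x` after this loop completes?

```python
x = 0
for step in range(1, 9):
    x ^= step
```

XOR of 1 to 8
`x` takes the values: 0 → 1 → 3 → 0 → 4 → 1 → 7 → 0 → 8

Answer: 8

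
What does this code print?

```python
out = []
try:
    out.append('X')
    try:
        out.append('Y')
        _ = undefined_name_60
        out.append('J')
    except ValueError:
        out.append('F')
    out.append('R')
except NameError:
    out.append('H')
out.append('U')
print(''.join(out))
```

Execution trace: 'X' (try body) → 'Y' (inner try body) → 'H' (except NameError) → 'U' (after the try/except). Output: XYHU

Answer: XYHU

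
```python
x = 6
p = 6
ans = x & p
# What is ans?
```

Trace:
`x = 6` → x = 6
`p = 6` → p = 6
`ans = x & p` → ans = 6
So ans = 6

Answer: 6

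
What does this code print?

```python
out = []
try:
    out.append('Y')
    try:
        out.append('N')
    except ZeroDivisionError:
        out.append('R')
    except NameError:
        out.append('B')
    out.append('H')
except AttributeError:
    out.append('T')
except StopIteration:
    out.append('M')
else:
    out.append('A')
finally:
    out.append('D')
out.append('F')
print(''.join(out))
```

Execution trace: 'Y' (try body) → 'N' (inner try body, no exception) → 'H' (try body, no exception) → 'A' (else) → 'D' (finally) → 'F' (after the try/except). Output: YNHADF

Answer: YNHADF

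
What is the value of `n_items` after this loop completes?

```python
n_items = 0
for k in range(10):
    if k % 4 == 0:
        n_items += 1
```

Count numbers divisible by 4 in range(10)
`n_items` takes the values: 0 → 1 → 2 → 3

Answer: 3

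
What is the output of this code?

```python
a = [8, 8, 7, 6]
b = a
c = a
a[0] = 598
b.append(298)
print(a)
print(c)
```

Key concept: multiple aliases.
Step by step:
`a = [8, 8, 7, 6]` → a = [8, 8, 7, 6]
`b = a` → b = [8, 8, 7, 6] (same object as a)
`c = a` → c = [8, 8, 7, 6] (same object as a, b)
`a[0] = 598` → a = [598, 8, 7, 6] (same object as b, c); b = [598, 8, 7, 6] (same object as a, c); c = [598, 8, 7, 6] (same object as a, b)
`b.append(298)` → a = [598, 8, 7, 6, 298] (same object as b, c); b = [598, 8, 7, 6, 298] (same object as a, c); c = [598, 8, 7, 6, 298] (same object as a, b)
`print(a)` → prints [598, 8, 7, 6, 298]
`print(c)` → prints [598, 8, 7, 6, 298]

Answer:
[598, 8, 7, 6, 298]
[598, 8, 7, 6, 298]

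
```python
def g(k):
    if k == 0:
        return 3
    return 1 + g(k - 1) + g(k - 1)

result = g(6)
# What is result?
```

g(k) = 1 + 2·g(k-1), g(0)=3. Closed form: (3+1)·2^6 - 1 = 255.

Answer: 255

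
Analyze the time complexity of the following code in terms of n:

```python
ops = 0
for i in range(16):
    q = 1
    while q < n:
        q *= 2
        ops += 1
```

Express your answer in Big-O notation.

Each loop level contributes: 1 × log n. Multiplying the contributions gives O(log n).

Answer: O(log n)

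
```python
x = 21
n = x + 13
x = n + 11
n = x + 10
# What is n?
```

Trace:
`x = 21` → x = 21
`n = x + 13` → n = 34
`x = n + 11` → x = 45
`n = x + 10` → n = 55
So n = 55

Answer: 55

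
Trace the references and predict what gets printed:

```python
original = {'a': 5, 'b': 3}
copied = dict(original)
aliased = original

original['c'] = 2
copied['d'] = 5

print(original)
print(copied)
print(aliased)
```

Key concept: dict() creates copy, assignment creates alias.
Step by step:
`original = {'a': 5, 'b': 3}` → original = {'a': 5, 'b': 3}
`copied = dict(original)` → copied = {'a': 5, 'b': 3}
`aliased = original` → aliased = {'a': 5, 'b': 3} (same object as original)
`original['c'] = 2` → original = {'a': 5, 'b': 3, 'c': 2} (same object as aliased); aliased = {'a': 5, 'b': 3, 'c': 2} (same object as original)
`copied['d'] = 5` → copied = {'a': 5, 'b': 3, 'd': 5}
`print(original)` → prints {'a': 5, 'b': 3, 'c': 2}
`print(copied)` → prints {'a': 5, 'b': 3, 'd': 5}
`print(aliased)` → prints {'a': 5, 'b': 3, 'c': 2}

Answer:
{'a': 5, 'b': 3, 'c': 2}
{'a': 5, 'b': 3, 'd': 5}
{'a': 5, 'b': 3, 'c': 2}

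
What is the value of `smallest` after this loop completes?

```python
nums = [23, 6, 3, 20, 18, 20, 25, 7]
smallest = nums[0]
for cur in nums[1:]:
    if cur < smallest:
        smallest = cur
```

Minimum of [23, 6, 3, 20, 18, 20, 25, 7]
`smallest` takes the values: 23 → 6 → 3

Answer: 3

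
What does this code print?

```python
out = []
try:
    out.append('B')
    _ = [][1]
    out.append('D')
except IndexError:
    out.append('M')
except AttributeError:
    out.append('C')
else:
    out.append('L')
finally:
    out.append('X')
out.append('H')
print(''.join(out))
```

Execution trace: 'B' (try body) → 'M' (except IndexError) → 'X' (finally) → 'H' (after the try/except). Output: BMXH

Answer: BMXH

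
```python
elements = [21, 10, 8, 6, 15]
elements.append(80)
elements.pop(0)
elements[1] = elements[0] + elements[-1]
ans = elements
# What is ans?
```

Trace:
`elements = [21, 10, 8, 6, 15]` → elements = [21, 10, 8, 6, 15]
`elements.append(80)` → elements = [21, 10, 8, 6, 15, 80]
`elements.pop(0)` → elements = [10, 8, 6, 15, 80]
`elements[1] = elements[0] + elements[-1]` → elements = [10, 90, 6, 15, 80]
`ans = elements` → ans = [10, 90, 6, 15, 80]
So ans = [10, 90, 6, 15, 80]

Answer: [10, 90, 6, 15, 80]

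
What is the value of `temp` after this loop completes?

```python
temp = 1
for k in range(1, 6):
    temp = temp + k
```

Start at 1, add 1 through 5
`temp` takes the values: 1 → 2 → 4 → 7 → 11 → 16

Answer: 16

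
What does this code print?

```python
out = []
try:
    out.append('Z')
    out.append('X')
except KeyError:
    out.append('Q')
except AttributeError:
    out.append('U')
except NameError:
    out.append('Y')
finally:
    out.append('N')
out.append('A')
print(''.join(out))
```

Execution trace: 'Z' (try body) → 'X' (try body, no exception) → 'N' (finally) → 'A' (after the try/except). Output: ZXNA

Answer: ZXNA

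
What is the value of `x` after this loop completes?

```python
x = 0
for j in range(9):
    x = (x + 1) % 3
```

Increment mod 3, 9 times = 0
`x` takes the values: 0 → 1 → 2 → 0 → 1 → 2 → 0 → 1 → 2 → 0

Answer: 0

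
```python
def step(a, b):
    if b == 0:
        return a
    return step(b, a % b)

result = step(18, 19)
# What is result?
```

step(18, 19) -> step(19, 18) -> step(18, 1) -> step(1, 0) -> 1

Answer: 1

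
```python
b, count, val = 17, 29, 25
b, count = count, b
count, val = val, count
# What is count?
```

Trace:
`b, count, val = 17, 29, 25` → b = 17; count = 29; val = 25
`b, count = count, b` → b = 29; count = 17
`count, val = val, count` → count = 25; val = 17
So count = 25

Answer: 25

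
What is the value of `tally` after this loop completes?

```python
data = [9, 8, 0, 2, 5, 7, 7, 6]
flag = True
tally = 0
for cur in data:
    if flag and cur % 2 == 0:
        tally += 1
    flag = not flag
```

Count even values at even positions
`tally` takes the values: 0 → 1

Answer: 1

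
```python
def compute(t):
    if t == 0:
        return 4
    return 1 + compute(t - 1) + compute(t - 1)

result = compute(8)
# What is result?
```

compute(t) = 1 + 2·compute(t-1), compute(0)=4. Closed form: (4+1)·2^8 - 1 = 1279.

Answer: 1279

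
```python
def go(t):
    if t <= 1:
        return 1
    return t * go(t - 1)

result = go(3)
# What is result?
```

go(3) = 3 * 2 * 1 = 6

Answer: 6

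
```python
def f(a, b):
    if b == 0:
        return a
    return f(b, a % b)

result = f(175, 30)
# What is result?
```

f(175, 30) -> f(30, 25) -> f(25, 5) -> f(5, 0) -> 5

Answer: 5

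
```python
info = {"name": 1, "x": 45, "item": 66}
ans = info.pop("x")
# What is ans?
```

Trace:
`info = {"name": 1, "x": 45, "item": 66}` → info = {'name': 1, 'x': 45, 'item': 66}
`ans = info.pop("x")` → info = {'name': 1, 'item': 66}; ans = 45
So ans = 45

Answer: 45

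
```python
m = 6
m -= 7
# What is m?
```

Trace:
`m = 6` → m = 6
`m -= 7` → m = -1
So m = -1

Answer: -1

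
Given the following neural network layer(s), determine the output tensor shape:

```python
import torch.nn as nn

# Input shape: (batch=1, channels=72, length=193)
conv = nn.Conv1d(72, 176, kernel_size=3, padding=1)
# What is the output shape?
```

Input: (1, 72, 193) -> Output: (1, 176, 193)

Answer: (1, 176, 193)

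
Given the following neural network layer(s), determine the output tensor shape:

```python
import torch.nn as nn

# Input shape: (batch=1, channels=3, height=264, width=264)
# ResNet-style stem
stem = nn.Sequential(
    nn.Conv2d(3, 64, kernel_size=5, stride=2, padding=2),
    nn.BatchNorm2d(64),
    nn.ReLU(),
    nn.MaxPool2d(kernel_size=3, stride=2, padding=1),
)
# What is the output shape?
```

Input: (1, 3, 264, 264) -> after Conv2d 5x5 stride=2: (1, 64, 132, 132) -> Output: (1, 64, 66, 66)

Answer: (1, 64, 66, 66)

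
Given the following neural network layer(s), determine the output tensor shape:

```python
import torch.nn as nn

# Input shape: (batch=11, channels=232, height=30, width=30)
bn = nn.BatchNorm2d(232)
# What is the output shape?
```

Input: (11, 232, 30, 30) -> Output: (11, 232, 30, 30)

Answer: (11, 232, 30, 30)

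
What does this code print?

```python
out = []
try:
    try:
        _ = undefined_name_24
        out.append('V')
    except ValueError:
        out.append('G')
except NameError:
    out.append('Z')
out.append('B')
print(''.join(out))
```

Execution trace: 'Z' (outer except NameError) → 'B' (after the try/except). Output: ZB

Answer: ZB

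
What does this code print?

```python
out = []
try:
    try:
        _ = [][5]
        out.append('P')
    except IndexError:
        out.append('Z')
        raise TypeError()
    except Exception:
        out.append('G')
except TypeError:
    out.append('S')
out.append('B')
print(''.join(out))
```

Execution trace: 'Z' (inner except IndexError) → 'S' (outer except TypeError) → 'B' (after the try/except). Output: ZSB

Answer: ZSB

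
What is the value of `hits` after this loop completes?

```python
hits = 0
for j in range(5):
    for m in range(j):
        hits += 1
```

Triangle number: 0+1+2+...+4
`hits` takes the values: 0 → 1 → 2 → 3 → 4 → 5 → 6 → 7 → 8 → 9 → 10

Answer: 10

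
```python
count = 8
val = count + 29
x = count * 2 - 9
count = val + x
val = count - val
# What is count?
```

Trace:
`count = 8` → count = 8
`val = count + 29` → val = 37
`x = count * 2 - 9` → x = 7
`count = val + x` → count = 44
`val = count - val` → val = 7
So count = 44

Answer: 44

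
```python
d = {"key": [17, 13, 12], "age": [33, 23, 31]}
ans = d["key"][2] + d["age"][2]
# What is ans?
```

Trace:
`d = {"key": [17, 13, 12], "age": [33, 23, 31]}` → d = {'key': [17, 13, 12], 'age': [33, 23, 31]}
`ans = d["key"][2] + d["age"][2]` → ans = 43
So ans = 43

Answer: 43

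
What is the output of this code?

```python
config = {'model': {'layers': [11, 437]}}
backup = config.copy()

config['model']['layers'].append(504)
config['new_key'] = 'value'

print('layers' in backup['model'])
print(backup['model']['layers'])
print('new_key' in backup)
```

Key concept: shallow copy gotcha with nested dict.
Step by step:
`config = {'model': {'layers': [11, 437]}}` → config = {'model': {'layers': [11, 437]}}
`backup = config.copy()` → backup = {'model': {'layers': [11, 437]}}
`config['model']['layers'].append(504)` → config = {'model': {'layers': [11, 437, 504]}}; backup = {'model': {'layers': [11, 437, 504]}}
`config['new_key'] = 'value'` → config = {'model': {'layers': [11, 437, 504]}, 'new_key': 'value'}
`print('layers' in backup['model'])` → prints True
`print(backup['model']['layers'])` → prints [11, 437, 504]
`print('new_key' in backup)` → prints False

Answer:
True
[11, 437, 504]
False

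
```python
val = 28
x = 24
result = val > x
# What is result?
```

Trace:
`val = 28` → val = 28
`x = 24` → x = 24
`result = val > x` → result = True
So result = True

Answer: True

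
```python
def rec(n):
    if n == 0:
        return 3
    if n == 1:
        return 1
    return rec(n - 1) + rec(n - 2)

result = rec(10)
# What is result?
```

Build up from base cases: rec(0)=3, rec(1)=1, rec(2)=4, rec(3)=5, rec(4)=9, rec(5)=14, rec(6)=23, ..., rec(10)=157

Answer: 157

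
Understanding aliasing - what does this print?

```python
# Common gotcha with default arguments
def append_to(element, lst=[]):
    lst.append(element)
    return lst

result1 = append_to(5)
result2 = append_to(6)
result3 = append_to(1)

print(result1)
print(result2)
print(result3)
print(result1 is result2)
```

Key concept: mutable default argument gotcha.
Step by step:
`result1 = append_to(5)` → result1 = [5]
`result2 = append_to(6)` → result1 = [5, 6] (same object as result2); result2 = [5, 6] (same object as result1)
`result3 = append_to(1)` → result1 = [5, 6, 1] (same object as result2, result3); result2 = [5, 6, 1] (same object as result1, result3); result3 = [5, 6, 1] (same object as result1, result2)
`print(result1)` → prints [5, 6, 1]
`print(result2)` → prints [5, 6, 1]
`print(result3)` → prints [5, 6, 1]
`print(result1 is result2)` → prints True

Answer:
[5, 6, 1]
[5, 6, 1]
[5, 6, 1]
True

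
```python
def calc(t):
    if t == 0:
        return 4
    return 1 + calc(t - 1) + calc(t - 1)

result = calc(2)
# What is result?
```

calc(t) = 1 + 2·calc(t-1), calc(0)=4. Closed form: (4+1)·2^2 - 1 = 19.

Answer: 19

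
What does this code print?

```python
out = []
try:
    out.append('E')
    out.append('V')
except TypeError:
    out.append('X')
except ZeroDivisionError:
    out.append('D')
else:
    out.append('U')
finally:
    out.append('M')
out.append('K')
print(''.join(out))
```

Execution trace: 'E' (try body) → 'V' (try body, no exception) → 'U' (else) → 'M' (finally) → 'K' (after the try/except). Output: EVUMK

Answer: EVUMK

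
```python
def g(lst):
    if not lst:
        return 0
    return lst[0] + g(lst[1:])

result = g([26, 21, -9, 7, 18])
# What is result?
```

26 + 21 + (-9) + 7 + 18 + 0 = 63

Answer: 63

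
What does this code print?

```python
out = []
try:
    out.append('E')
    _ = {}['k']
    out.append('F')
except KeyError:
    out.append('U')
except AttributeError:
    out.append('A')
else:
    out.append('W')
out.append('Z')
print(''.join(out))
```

Execution trace: 'E' (try body) → 'U' (except KeyError) → 'Z' (after the try/except). Output: EUZ

Answer: EUZ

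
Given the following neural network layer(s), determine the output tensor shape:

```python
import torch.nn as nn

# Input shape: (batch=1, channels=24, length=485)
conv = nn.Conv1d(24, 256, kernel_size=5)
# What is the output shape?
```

Input: (1, 24, 485) -> Output: (1, 256, 481)

Answer: (1, 256, 481)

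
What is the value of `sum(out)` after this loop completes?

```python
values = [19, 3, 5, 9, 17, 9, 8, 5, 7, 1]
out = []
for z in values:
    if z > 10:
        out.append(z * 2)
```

Sum of doubled values > 10
`out` takes the values: [] → [38] → [38, 34]
So `sum(out)` = 72

Answer: 72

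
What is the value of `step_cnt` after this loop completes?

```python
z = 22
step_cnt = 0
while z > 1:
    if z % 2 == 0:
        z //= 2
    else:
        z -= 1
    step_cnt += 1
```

Steps to reduce 22 to 1
`step_cnt` takes the values: 0 → 1 → 2 → 3 → 4 → 5 → 6

Answer: 6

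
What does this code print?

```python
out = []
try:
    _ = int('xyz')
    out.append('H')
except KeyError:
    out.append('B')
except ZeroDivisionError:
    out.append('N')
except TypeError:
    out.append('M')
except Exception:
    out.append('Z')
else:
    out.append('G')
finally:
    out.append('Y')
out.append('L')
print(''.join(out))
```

Execution trace: 'Z' (except Exception) → 'Y' (finally) → 'L' (after the try/except). Output: ZYL

Answer: ZYL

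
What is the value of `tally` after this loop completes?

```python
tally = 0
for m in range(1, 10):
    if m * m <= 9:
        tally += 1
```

Count numbers where m² ≤ 9
`tally` takes the values: 0 → 1 → 2 → 3

Answer: 3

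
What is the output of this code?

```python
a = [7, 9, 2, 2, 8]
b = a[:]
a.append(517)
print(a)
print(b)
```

Key concept: slice [:] creates copy.
Step by step:
`a = [7, 9, 2, 2, 8]` → a = [7, 9, 2, 2, 8]
`b = a[:]` → b = [7, 9, 2, 2, 8]
`a.append(517)` → a = [7, 9, 2, 2, 8, 517]
`print(a)` → prints [7, 9, 2, 2, 8, 517]
`print(b)` → prints [7, 9, 2, 2, 8]

Answer:
[7, 9, 2, 2, 8, 517]
[7, 9, 2, 2, 8]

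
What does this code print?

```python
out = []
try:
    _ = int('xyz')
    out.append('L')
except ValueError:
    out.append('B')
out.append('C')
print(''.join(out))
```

Execution trace: 'B' (except ValueError) → 'C' (after the try/except). Output: BC

Answer: BC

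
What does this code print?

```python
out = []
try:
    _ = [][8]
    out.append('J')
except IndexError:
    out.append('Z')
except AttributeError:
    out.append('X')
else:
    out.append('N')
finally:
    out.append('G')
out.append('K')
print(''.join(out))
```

Execution trace: 'Z' (except IndexError) → 'G' (finally) → 'K' (after the try/except). Output: ZGK

Answer: ZGK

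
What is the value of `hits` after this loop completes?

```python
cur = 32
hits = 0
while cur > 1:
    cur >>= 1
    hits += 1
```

Count right shifts until 1
`hits` takes the values: 0 → 1 → 2 → 3 → 4 → 5

Answer: 5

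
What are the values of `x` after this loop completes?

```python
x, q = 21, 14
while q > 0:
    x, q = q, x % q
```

GCD of 21 and 14
`x` takes the values: 21 → 14 → 7

Answer: 7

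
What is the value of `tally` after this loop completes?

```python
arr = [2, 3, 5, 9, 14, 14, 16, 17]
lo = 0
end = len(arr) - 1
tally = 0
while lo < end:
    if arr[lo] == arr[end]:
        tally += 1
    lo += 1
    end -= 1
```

Count matching pairs from ends
`tally` takes the values: 0

Answer: 0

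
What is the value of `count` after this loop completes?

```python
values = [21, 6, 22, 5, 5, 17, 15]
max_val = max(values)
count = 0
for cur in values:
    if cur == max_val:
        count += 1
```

Count of max value 22 in [21, 6, 22, 5, 5, 17, 15]
`count` takes the values: 0 → 1

Answer: 1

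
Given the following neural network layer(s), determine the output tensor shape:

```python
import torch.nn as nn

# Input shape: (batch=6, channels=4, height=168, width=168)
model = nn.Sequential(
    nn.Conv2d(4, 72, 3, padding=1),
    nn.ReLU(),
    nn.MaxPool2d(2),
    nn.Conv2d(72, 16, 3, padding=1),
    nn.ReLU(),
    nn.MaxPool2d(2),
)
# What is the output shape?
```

Input: (6, 4, 168, 168) -> after first Conv2d: (6, 72, 168, 168) -> after first MaxPool2d: (6, 72, 84, 84) -> after second Conv2d: (6, 16, 84, 84) -> Output: (6, 16, 42, 42)

Answer: (6, 16, 42, 42)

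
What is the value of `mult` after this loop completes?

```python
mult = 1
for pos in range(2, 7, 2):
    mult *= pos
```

Product of even numbers 2 to 6
`mult` takes the values: 1 → 2 → 8 → 48

Answer: 48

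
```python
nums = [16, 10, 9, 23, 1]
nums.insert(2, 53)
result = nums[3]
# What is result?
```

Trace:
`nums = [16, 10, 9, 23, 1]` → nums = [16, 10, 9, 23, 1]
`nums.insert(2, 53)` → nums = [16, 10, 53, 9, 23, 1]
`result = nums[3]` → result = 9
So result = 9

Answer: 9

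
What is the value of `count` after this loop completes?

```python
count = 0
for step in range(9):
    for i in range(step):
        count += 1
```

Triangle number: 0+1+2+...+8
`count` takes the values: 0 → 1 → 2 → 3 → 4 → 5 → 6 → 7 → 8 → 9 → 10 → 11 → 12 → 13 → 14 → 15 → 16 → 17 → 18 → 19 → 20 → 21 → 22 → 23 → 24 → 25 → 26 → 27 → 28 → 29 → 30 → 31 → 32 → 33 → 34 → 35 → 36

Answer: 36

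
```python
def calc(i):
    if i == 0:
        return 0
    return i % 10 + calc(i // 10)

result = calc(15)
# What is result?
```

Sum of digits of 15: 5 + 1 = 6

Answer: 6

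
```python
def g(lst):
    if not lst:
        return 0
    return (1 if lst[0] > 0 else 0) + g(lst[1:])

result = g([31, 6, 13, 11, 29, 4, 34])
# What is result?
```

Count of positive elements in [31, 6, 13, 11, 29, 4, 34] = 7

Answer: 7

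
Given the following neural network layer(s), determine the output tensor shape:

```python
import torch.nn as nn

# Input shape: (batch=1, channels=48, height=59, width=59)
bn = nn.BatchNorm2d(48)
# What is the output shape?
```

Input: (1, 48, 59, 59) -> Output: (1, 48, 59, 59)

Answer: (1, 48, 59, 59)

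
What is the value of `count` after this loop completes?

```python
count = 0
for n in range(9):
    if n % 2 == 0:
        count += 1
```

Count numbers divisible by 2 in range(9)
`count` takes the values: 0 → 1 → 2 → 3 → 4 → 5

Answer: 5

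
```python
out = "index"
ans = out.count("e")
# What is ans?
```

Trace:
`out = "index"` → out = 'index'
`ans = out.count("e")` → ans = 1
So ans = 1

Answer: 1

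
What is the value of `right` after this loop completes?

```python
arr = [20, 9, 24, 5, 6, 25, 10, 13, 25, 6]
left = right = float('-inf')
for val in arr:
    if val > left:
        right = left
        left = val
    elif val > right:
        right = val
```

Second largest (with repeats) in [20, 9, 24, 5, 6, 25, 10, 13, 25, 6]
`right` takes the values: -inf → 9 → 20 → 24 → 25

Answer: 25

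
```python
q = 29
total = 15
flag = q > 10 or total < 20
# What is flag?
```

Trace:
`q = 29` → q = 29
`total = 15` → total = 15
`flag = q > 10 or total < 20` → flag = True
So flag = True

Answer: True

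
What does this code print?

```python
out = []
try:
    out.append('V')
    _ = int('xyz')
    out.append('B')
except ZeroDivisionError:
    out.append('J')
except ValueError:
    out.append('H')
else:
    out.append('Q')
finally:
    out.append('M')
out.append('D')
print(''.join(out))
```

Execution trace: 'V' (try body) → 'H' (except ValueError) → 'M' (finally) → 'D' (after the try/except). Output: VHMD

Answer: VHMD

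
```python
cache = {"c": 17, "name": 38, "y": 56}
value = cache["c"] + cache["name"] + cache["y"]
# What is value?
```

Trace:
`cache = {"c": 17, "name": 38, "y": 56}` → cache = {'c': 17, 'name': 38, 'y': 56}
`value = cache["c"] + cache["name"] + cache["y"]` → value = 111
So value = 111

Answer: 111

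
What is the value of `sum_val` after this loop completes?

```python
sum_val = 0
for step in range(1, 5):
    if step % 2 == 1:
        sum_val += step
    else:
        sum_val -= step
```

Add odd, subtract even
`sum_val` takes the values: 0 → 1 → -1 → 2 → -2

Answer: -2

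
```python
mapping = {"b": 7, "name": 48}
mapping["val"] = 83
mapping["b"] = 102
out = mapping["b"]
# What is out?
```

Trace:
`mapping = {"b": 7, "name": 48}` → mapping = {'b': 7, 'name': 48}
`mapping["val"] = 83` → mapping = {'b': 7, 'name': 48, 'val': 83}
`mapping["b"] = 102` → mapping = {'b': 102, 'name': 48, 'val': 83}
`out = mapping["b"]` → out = 102
So out = 102

Answer: 102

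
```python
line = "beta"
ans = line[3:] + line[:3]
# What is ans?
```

Trace:
`line = "beta"` → line = 'beta'
`ans = line[3:] + line[:3]` → ans = 'abet'
So ans = 'abet'

Answer: 'abet'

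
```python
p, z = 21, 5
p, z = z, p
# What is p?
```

Trace:
`p, z = 21, 5` → p = 21; z = 5
`p, z = z, p` → p = 5; z = 21
So p = 5

Answer: 5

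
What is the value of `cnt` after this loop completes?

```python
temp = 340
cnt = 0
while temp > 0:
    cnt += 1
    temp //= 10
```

Count digits by repeated division by 10
`cnt` takes the values: 0 → 1 → 2 → 3

Answer: 3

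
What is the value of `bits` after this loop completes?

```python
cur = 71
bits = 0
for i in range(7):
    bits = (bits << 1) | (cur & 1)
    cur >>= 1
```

Reverse lowest 7 bits of 71
`bits` takes the values: 0 → 1 → 3 → 7 → 14 → 28 → 56 → 113

Answer: 113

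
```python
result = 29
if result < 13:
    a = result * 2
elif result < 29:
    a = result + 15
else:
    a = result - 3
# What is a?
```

Trace:
`result = 29` → result = 29
`if result < 13: ...` → result < 13 is False, result < 29 is False, take else branch → a = 26
So a = 26

Answer: 26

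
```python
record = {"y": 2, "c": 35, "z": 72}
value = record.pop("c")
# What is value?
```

Trace:
`record = {"y": 2, "c": 35, "z": 72}` → record = {'y': 2, 'c': 35, 'z': 72}
`value = record.pop("c")` → record = {'y': 2, 'z': 72}; value = 35
So value = 35

Answer: 35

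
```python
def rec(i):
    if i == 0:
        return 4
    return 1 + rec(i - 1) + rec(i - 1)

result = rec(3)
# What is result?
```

rec(i) = 1 + 2·rec(i-1), rec(0)=4. Closed form: (4+1)·2^3 - 1 = 39.

Answer: 39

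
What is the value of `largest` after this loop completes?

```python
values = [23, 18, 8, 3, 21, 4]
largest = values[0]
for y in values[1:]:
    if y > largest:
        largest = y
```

Maximum of [23, 18, 8, 3, 21, 4]
`largest` takes the values: 23

Answer: 23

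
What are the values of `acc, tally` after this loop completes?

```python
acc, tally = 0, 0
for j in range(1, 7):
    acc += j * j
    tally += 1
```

Sum of squares and count
`acc, tally` takes the values: (0, 0) → (1, 0) → (1, 1) → (5, 1) → (5, 2) → (14, 2) → (14, 3) → (30, 3) → (30, 4) → (55, 4) → (55, 5) → (91, 5) → (91, 6)

Answer: 91, 6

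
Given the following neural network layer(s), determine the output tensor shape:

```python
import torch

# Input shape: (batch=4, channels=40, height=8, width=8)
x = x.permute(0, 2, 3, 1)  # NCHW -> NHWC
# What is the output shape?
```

Input: (4, 40, 8, 8) -> Output: (4, 8, 8, 40)

Answer: (4, 8, 8, 40)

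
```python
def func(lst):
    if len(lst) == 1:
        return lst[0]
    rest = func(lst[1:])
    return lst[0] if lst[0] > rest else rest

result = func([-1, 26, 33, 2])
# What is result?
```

Recursive max over [-1, 26, 33, 2] = 33

Answer: 33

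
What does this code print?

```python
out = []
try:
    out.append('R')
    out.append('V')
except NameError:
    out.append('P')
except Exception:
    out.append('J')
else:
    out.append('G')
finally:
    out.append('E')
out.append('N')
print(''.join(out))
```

Execution trace: 'R' (try body) → 'V' (try body, no exception) → 'G' (else) → 'E' (finally) → 'N' (after the try/except). Output: RVGEN

Answer: RVGEN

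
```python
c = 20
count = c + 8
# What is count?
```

Trace:
`c = 20` → c = 20
`count = c + 8` → count = 28
So count = 28

Answer: 28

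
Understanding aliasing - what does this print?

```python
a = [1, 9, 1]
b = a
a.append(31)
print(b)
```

Key concept: basic list aliasing.
Step by step:
`a = [1, 9, 1]` → a = [1, 9, 1]
`b = a` → b = [1, 9, 1] (same object as a)
`a.append(31)` → a = [1, 9, 1, 31] (same object as b); b = [1, 9, 1, 31] (same object as a)
`print(b)` → prints [1, 9, 1, 31]

Answer: [1, 9, 1, 31]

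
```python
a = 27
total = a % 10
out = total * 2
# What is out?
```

Trace:
`a = 27` → a = 27
`total = a % 10` → total = 7
`out = total * 2` → out = 14
So out = 14

Answer: 14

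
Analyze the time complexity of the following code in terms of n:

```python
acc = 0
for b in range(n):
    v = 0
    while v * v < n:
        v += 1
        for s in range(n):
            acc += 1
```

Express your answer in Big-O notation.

Each loop level contributes: n × √n × n. Multiplying the contributions gives O(n^2√n).

Answer: O(n^2√n)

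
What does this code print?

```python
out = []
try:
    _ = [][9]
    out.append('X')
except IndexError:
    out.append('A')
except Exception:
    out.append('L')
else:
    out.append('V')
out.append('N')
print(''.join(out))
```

Execution trace: 'A' (except IndexError) → 'N' (after the try/except). Output: AN

Answer: AN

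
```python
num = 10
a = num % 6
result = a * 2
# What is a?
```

Trace:
`num = 10` → num = 10
`a = num % 6` → a = 4
`result = a * 2` → result = 8
So a = 4

Answer: 4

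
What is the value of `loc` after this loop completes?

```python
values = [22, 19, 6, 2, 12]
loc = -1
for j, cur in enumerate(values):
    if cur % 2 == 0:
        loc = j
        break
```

First even number index in [22, 19, 6, 2, 12]
`loc` takes the values: -1 → 0

Answer: 0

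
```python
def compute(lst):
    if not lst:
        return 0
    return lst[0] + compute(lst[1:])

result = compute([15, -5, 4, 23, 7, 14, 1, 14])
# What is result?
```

15 + (-5) + 4 + 23 + 7 + 14 + 1 + 14 + 0 = 73

Answer: 73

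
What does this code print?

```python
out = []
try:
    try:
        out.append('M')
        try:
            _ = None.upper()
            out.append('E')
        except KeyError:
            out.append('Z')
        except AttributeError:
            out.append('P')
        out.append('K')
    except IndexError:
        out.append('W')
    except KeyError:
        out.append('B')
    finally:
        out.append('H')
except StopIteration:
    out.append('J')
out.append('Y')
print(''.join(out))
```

Execution trace: 'M' (try body) → 'P' (inner except AttributeError) → 'K' (try body, no exception) → 'H' (finally) → 'Y' (after the try/except). Output: MPKHY

Answer: MPKHY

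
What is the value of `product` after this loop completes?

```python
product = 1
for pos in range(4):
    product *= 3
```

3^4 = 81
`product` takes the values: 1 → 3 → 9 → 27 → 81

Answer: 81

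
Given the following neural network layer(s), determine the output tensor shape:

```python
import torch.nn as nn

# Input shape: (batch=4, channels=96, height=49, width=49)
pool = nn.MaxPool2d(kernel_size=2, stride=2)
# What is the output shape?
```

Input: (4, 96, 49, 49) -> Output: (4, 96, 24, 24)

Answer: (4, 96, 24, 24)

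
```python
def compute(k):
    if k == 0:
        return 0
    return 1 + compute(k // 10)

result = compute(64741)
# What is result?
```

Count of digits of 64741: 5

Answer: 5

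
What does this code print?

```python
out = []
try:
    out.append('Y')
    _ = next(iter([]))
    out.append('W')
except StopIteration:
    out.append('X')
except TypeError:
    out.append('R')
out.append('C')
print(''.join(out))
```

Execution trace: 'Y' (try body) → 'X' (except StopIteration) → 'C' (after the try/except). Output: YXC

Answer: YXC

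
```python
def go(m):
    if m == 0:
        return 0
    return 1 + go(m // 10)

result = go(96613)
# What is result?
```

Count of digits of 96613: 5

Answer: 5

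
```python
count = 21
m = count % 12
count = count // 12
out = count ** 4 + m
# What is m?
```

Trace:
`count = 21` → count = 21
`m = count % 12` → m = 9
`count = count // 12` → count = 1
`out = count ** 4 + m` → out = 10
So m = 9

Answer: 9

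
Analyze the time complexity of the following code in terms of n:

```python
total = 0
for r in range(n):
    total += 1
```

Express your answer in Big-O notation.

Each loop level contributes: n. Multiplying the contributions gives O(n).

Answer: O(n)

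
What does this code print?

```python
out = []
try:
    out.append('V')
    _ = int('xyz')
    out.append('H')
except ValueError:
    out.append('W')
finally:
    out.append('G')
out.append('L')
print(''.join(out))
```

Execution trace: 'V' (try body) → 'W' (except ValueError) → 'G' (finally) → 'L' (after the try/except). Output: VWGL

Answer: VWGL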